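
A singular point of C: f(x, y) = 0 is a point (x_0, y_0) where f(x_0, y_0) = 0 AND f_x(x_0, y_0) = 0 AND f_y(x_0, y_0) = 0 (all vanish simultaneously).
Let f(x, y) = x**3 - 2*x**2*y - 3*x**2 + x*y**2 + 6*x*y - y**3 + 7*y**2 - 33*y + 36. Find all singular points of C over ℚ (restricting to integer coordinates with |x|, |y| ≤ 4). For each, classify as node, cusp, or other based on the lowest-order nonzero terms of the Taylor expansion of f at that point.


Singular points: {(3, 3)}; classification: cusp.

Compute partial derivatives:
  f_x = 3*x**2 - 4*x*y - 6*x + y**2 + 6*y.
  f_y = -2*x**2 + 2*x*y + 6*x - 3*y**2 + 14*y - 33.
Scan x_0 ∈ {−4, ..., 4}. For each x_0, f_y(x_0, y) is a polynomial in y; find its integer roots y ∈ {−4, ..., 4}, then test f_x and f at those candidates.
  x = -4: f_y(-4, y) = -3*y**2 + 6*y - 89; no integer root y with |y| ≤ 4.
  x = -3: f_y(-3, y) = -3*y**2 + 8*y - 69; no integer root y with |y| ≤ 4.
  x = -2: f_y(-2, y) = -3*y**2 + 10*y - 53; no integer root y with |y| ≤ 4.
  x = -1: f_y(-1, y) = -3*y**2 + 12*y - 41; no integer root y with |y| ≤ 4.
  x = 0: f_y(0, y) = -3*y**2 + 14*y - 33; no integer root y with |y| ≤ 4.
  x = 1: f_y(1, y) = -3*y**2 + 16*y - 29; no integer root y with |y| ≤ 4.
  x = 2: f_y(2, y) = -3*y**2 + 18*y - 29; no integer root y with |y| ≤ 4.
  x = 3: f_y(3, y) = -3*y**2 + 20*y - 33; vanishes at y ∈ {3}. (3, 3): f_x = 0, f = 0 — SINGULAR.
  x = 4: f_y(4, y) = -3*y**2 + 22*y - 41; no integer root y with |y| ≤ 4.
Only singular point on the grid: (3, 3).
Classify: substitute x = 3 + u, y = 3 + v and expand: f = u**3 - 2*u**2*v + u*v**2 - v**3 + v**2.
No constant or linear terms (consistent with a singular point). Quadratic part: v**2. Cubic part: u**3 - 2*u**2*v + u*v**2 - v**3.
The quadratic part v**2 is a perfect square, so there is a single (double) tangent line v = 0, i.e. y = 3. Restricting the cubic part to that line (v = 0) leaves u**3 ≠ 0, so f is not divisible by v and the branch is v² ≈ -u**3 to lowest order — this is a cusp.
Classification: cusp.


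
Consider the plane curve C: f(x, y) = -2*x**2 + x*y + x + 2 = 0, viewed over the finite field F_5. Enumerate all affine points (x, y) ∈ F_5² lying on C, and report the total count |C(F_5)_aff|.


Affine F_5-points: {(1, 4), (2, 2), (3, 1), (4, 4)}; count = 4.

For each of the 25 pairs (x, y) ∈ F_5², evaluate f(x, y) mod 5. Record the zeros.
  x = 0: [0↦2, 1↦2, 2↦2, 3↦2, 4↦2]  zeros at y ∈ ∅
  x = 1: [0↦1, 1↦2, 2↦3, 3↦4, 4↦0]  zeros at y ∈ {4}
  x = 2: [0↦1, 1↦3, 2↦0, 3↦2, 4↦4]  zeros at y ∈ {2}
  x = 3: [0↦2, 1↦0, 2↦3, 3↦1, 4↦4]  zeros at y ∈ {1}
  x = 4: [0↦4, 1↦3, 2↦2, 3↦1, 4↦0]  zeros at y ∈ {4}
Collecting zeros: affine points = {(1, 4), (2, 2), (3, 1), (4, 4)}.
Total count |C(F_5)_aff| = 4.


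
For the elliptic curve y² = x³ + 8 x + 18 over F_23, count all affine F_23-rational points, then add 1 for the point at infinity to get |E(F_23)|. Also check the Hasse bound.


Affine points = {(0, 8), (0, 15), (1, 2), (1, 21), (3, 0), (6, 11), (6, 12), (7, 7), (7, 16), (12, 5), (12, 18), (20, 6), (20, 17), (22, 3), (22, 20)}; affine count = 15; |E(F_23)| = 16.

Discriminant check: Δ ∝ 4a³ + 27b² = 4·8³ + 27·18² = 4·512 + 27·324 ≡ 9 (mod 23). Nonzero ⇒ E is nonsingular.
For each x ∈ F_23, compute rhs = x³ + 8·x + 18 mod 23, then count y ∈ F_23 with y² ≡ rhs.
  x = 0: rhs = 18, matching y values: 8, 15 (2 points).
  x = 1: rhs = 4, matching y values: 2, 21 (2 points).
  x = 2: rhs = 19, matching y values: none (0 points).
  x = 3: rhs = 0, matching y values: 0 (1 points).
  x = 4: rhs = 22, matching y values: none (0 points).
  x = 5: rhs = 22, matching y values: none (0 points).
  x = 6: rhs = 6, matching y values: 11, 12 (2 points).
  x = 7: rhs = 3, matching y values: 7, 16 (2 points).
  x = 8: rhs = 19, matching y values: none (0 points).
  x = 9: rhs = 14, matching y values: none (0 points).
  x = 10: rhs = 17, matching y values: none (0 points).
  x = 11: rhs = 11, matching y values: none (0 points).
  x = 12: rhs = 2, matching y values: 5, 18 (2 points).
  x = 13: rhs = 19, matching y values: none (0 points).
  x = 14: rhs = 22, matching y values: none (0 points).
  x = 15: rhs = 17, matching y values: none (0 points).
  x = 16: rhs = 10, matching y values: none (0 points).
  x = 17: rhs = 7, matching y values: none (0 points).
  x = 18: rhs = 14, matching y values: none (0 points).
  x = 19: rhs = 14, matching y values: none (0 points).
  x = 20: rhs = 13, matching y values: 6, 17 (2 points).
  x = 21: rhs = 17, matching y values: none (0 points).
  x = 22: rhs = 9, matching y values: 3, 20 (2 points).
Total affine count: 15.
Full point count |E(F_23)| = 15 + 1 = 16.
Hasse bound: |16 − (23+1)| = |-8| = 8 ≤ 2√23 ≈ 9.5917 ✓.


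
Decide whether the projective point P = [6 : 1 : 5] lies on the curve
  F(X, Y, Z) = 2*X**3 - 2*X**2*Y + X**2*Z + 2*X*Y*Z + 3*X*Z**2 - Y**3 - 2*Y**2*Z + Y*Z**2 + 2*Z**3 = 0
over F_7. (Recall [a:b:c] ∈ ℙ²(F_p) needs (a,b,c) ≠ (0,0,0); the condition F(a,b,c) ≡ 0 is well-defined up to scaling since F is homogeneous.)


F(6,1,5) ≡ 5 (mod 7); P is NOT on the curve.

Evaluate F(6, 1, 5) term-by-term (mod 7).
  2*X**3 ↦ 2·216·1·1 = 432
  -2*X**2*Y ↦ -2·36·1·1 = -72
  X**2*Z ↦ 1·36·1·5 = 180
  2*X*Y*Z ↦ 2·6·1·5 = 60
  3*X*Z**2 ↦ 3·6·1·25 = 450
  -Y**3 ↦ -1·1·1·1 = -1
  -2*Y**2*Z ↦ -2·1·1·5 = -10
  Y*Z**2 ↦ 1·1·1·25 = 25
  2*Z**3 ↦ 2·1·1·125 = 250
Sum: F(6, 1, 5) = (432) + (-72) + (180) + (60) + (450) + (-1) + (-10) + (25) + (250) = 1314.
Reducing mod 7: 1314 ≡ 5 (mod 7).
Since F(a, b, c) ≡ 5 ≠ 0 (mod 7), P does NOT lie on the curve.


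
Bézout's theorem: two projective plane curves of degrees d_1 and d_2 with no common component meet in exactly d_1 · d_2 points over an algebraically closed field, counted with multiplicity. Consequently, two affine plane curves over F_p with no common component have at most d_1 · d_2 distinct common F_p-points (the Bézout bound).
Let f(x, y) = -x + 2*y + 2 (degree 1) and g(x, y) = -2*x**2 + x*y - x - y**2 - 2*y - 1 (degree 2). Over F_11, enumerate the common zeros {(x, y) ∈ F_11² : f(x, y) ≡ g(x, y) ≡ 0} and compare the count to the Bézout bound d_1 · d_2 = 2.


Common zeros: {(0, 10), (2, 0)}; count = 2; Bézout bound = 2.

deg(f) = 1, deg(g) = 2, so Bézout bound = 2.
Scan x ∈ F_11. For each x, list the y ∈ F_11 with f(x, y) ≡ 0 and those with g(x, y) ≡ 0 (mod 11); the common zeros in that column are the intersection.
  x = 0: f ≡ 0 at y ∈ {10}; g ≡ 0 at y ∈ {10}; common: {10}.
  x = 1: f ≡ 0 at y ∈ {5}; g ≡ 0 at y ∈ ∅; common: ∅.
  x = 2: f ≡ 0 at y ∈ {0}; g ≡ 0 at y ∈ {0}; common: {0}.
  x = 3: f ≡ 0 at y ∈ {6}; g ≡ 0 at y ∈ {0, 1}; common: ∅.
  x = 4: f ≡ 0 at y ∈ {1}; g ≡ 0 at y ∈ ∅; common: ∅.
  x = 5: f ≡ 0 at y ∈ {7}; g ≡ 0 at y ∈ {5, 9}; common: ∅.
  x = 6: f ≡ 0 at y ∈ {2}; g ≡ 0 at y ∈ ∅; common: ∅.
  x = 7: f ≡ 0 at y ∈ {8}; g ≡ 0 at y ∈ ∅; common: ∅.
  x = 8: f ≡ 0 at y ∈ {3}; g ≡ 0 at y ∈ {1, 5}; common: ∅.
  x = 9: f ≡ 0 at y ∈ {9}; g ≡ 0 at y ∈ ∅; common: ∅.
  x = 10: f ≡ 0 at y ∈ {4}; g ≡ 0 at y ∈ {9, 10}; common: ∅.
Collecting: common zeros = {(0, 10), (2, 0)}, so the count is 2.
Comparison with the Bézout bound: 2 ≤ 2 = deg(f)·deg(g), as expected for curves with no common component (the bound is attained).


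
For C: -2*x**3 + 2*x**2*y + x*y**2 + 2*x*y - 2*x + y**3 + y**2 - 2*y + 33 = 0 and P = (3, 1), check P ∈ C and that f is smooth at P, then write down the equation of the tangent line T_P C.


Tangent line at P: -41*x + 33*y + 90 = 0.

Step 1: f(3, 1) = 0, so P lies on C.
Step 2: partial derivatives
  f_x(x, y) = -6*x**2 + 4*x*y + y**2 + 2*y - 2, f_y(x, y) = 2*x**2 + 2*x*y + 2*x + 3*y**2 + 2*y - 2.
  f_x(P) = -41, f_y(P) = 33 (gradient nonzero, so P is smooth).
Step 3: tangent line at P: -41·(x − 3) + 33·(y − 1) = 0.
Expanding: -41*x + 33*y + 90 = 0.


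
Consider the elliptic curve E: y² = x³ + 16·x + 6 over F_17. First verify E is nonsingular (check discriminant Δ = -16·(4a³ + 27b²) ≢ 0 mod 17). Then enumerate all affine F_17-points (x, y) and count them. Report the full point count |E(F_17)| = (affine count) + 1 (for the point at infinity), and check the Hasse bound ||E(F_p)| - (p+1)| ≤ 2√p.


Affine points = {(3, 8), (3, 9), (4, 7), (4, 10), (7, 6), (7, 11), (8, 0), (11, 0), (14, 4), (14, 13), (15, 0)}; affine count = 11; |E(F_17)| = 12.

Discriminant check: Δ ∝ 4a³ + 27b² = 4·16³ + 27·6² = 4·4096 + 27·36 ≡ 16 (mod 17). Nonzero ⇒ E is nonsingular.
For each x ∈ F_17, compute rhs = x³ + 16·x + 6 mod 17, then count y ∈ F_17 with y² ≡ rhs.
  x = 0: rhs = 6, matching y values: none (0 points).
  x = 1: rhs = 6, matching y values: none (0 points).
  x = 2: rhs = 12, matching y values: none (0 points).
  x = 3: rhs = 13, matching y values: 8, 9 (2 points).
  x = 4: rhs = 15, matching y values: 7, 10 (2 points).
  x = 5: rhs = 7, matching y values: none (0 points).
  x = 6: rhs = 12, matching y values: none (0 points).
  x = 7: rhs = 2, matching y values: 6, 11 (2 points).
  x = 8: rhs = 0, matching y values: 0 (1 points).
  x = 9: rhs = 12, matching y values: none (0 points).
  x = 10: rhs = 10, matching y values: none (0 points).
  x = 11: rhs = 0, matching y values: 0 (1 points).
  x = 12: rhs = 5, matching y values: none (0 points).
  x = 13: rhs = 14, matching y values: none (0 points).
  x = 14: rhs = 16, matching y values: 4, 13 (2 points).
  x = 15: rhs = 0, matching y values: 0 (1 points).
  x = 16: rhs = 6, matching y values: none (0 points).
Total affine count: 11.
Full point count |E(F_17)| = 11 + 1 = 12.
Hasse bound: |12 − (17+1)| = |-6| = 6 ≤ 2√17 ≈ 8.2462 ✓.


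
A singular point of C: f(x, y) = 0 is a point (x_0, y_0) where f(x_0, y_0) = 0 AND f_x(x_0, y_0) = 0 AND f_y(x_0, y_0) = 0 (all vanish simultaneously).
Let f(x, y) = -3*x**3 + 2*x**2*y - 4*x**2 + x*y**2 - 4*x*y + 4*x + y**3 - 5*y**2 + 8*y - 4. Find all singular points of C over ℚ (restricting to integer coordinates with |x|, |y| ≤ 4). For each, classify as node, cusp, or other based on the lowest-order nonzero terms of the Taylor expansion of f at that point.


Singular points: {(0, 2)}; classification: cusp.

Compute partial derivatives:
  f_x = -9*x**2 + 4*x*y - 8*x + y**2 - 4*y + 4.
  f_y = 2*x**2 + 2*x*y - 4*x + 3*y**2 - 10*y + 8.
Scan x_0 ∈ {−4, ..., 4}. For each x_0, f_y(x_0, y) is a polynomial in y; find its integer roots y ∈ {−4, ..., 4}, then test f_x and f at those candidates.
  x = -4: f_y(-4, y) = 3*y**2 - 18*y + 56; no integer root y with |y| ≤ 4.
  x = -3: f_y(-3, y) = 3*y**2 - 16*y + 38; no integer root y with |y| ≤ 4.
  x = -2: f_y(-2, y) = 3*y**2 - 14*y + 24; no integer root y with |y| ≤ 4.
  x = -1: f_y(-1, y) = 3*y**2 - 12*y + 14; no integer root y with |y| ≤ 4.
  x = 0: f_y(0, y) = 3*y**2 - 10*y + 8; vanishes at y ∈ {2}. (0, 2): f_x = 0, f = 0 — SINGULAR.
  x = 1: f_y(1, y) = 3*y**2 - 8*y + 6; no integer root y with |y| ≤ 4.
  x = 2: f_y(2, y) = 3*y**2 - 6*y + 8; no integer root y with |y| ≤ 4.
  x = 3: f_y(3, y) = 3*y**2 - 4*y + 14; no integer root y with |y| ≤ 4.
  x = 4: f_y(4, y) = 3*y**2 - 2*y + 24; no integer root y with |y| ≤ 4.
Only singular point on the grid: (0, 2).
Classify: substitute x = 0 + u, y = 2 + v and expand: f = -3*u**3 + 2*u**2*v + u*v**2 + v**3 + v**2.
No constant or linear terms (consistent with a singular point). Quadratic part: v**2. Cubic part: -3*u**3 + 2*u**2*v + u*v**2 + v**3.
The quadratic part v**2 is a perfect square, so there is a single (double) tangent line v = 0, i.e. y = 2. Restricting the cubic part to that line (v = 0) leaves -3*u**3 ≠ 0, so f is not divisible by v and the branch is v² ≈ 3*u**3 to lowest order — this is a cusp.
Classification: cusp.


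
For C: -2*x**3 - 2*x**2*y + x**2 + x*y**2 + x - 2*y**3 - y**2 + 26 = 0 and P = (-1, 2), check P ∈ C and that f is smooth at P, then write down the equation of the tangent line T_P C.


Tangent line at P: 5*x - 34*y + 73 = 0.

Step 1: f(-1, 2) = 0, so P lies on C.
Step 2: partial derivatives
  f_x(x, y) = -6*x**2 - 4*x*y + 2*x + y**2 + 1, f_y(x, y) = -2*x**2 + 2*x*y - 6*y**2 - 2*y.
  f_x(P) = 5, f_y(P) = -34 (gradient nonzero, so P is smooth).
Step 3: tangent line at P: 5·(x − -1) + -34·(y − 2) = 0.
Expanding: 5*x - 34*y + 73 = 0.


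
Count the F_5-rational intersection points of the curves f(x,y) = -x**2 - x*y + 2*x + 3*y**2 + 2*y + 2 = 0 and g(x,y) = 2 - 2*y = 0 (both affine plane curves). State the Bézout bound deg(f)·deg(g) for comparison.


Common zeros: {(2, 1), (4, 1)}; count = 2; Bézout bound = 2.

deg(f) = 2, deg(g) = 1, so Bézout bound = 2.
Scan x ∈ F_5. For each x, list the y ∈ F_5 with f(x, y) ≡ 0 and those with g(x, y) ≡ 0 (mod 5); the common zeros in that column are the intersection.
  x = 0: f ≡ 0 at y ∈ {3}; g ≡ 0 at y ∈ {1}; common: ∅.
  x = 1: f ≡ 0 at y ∈ {4}; g ≡ 0 at y ∈ {1}; common: ∅.
  x = 2: f ≡ 0 at y ∈ {1, 4}; g ≡ 0 at y ∈ {1}; common: {1}.
  x = 3: f ≡ 0 at y ∈ ∅; g ≡ 0 at y ∈ {1}; common: ∅.
  x = 4: f ≡ 0 at y ∈ {1, 3}; g ≡ 0 at y ∈ {1}; common: {1}.
Collecting: common zeros = {(2, 1), (4, 1)}, so the count is 2.
Comparison with the Bézout bound: 2 ≤ 2 = deg(f)·deg(g), as expected for curves with no common component (the bound is attained).


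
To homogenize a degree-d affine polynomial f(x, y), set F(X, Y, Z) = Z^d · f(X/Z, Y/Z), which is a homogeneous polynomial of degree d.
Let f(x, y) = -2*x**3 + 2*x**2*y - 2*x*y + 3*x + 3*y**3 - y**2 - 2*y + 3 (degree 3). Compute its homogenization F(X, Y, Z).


F(X, Y, Z) = -2*X**3 + 2*X**2*Y - 2*X*Y*Z + 3*X*Z**2 + 3*Y**3 - Y**2*Z - 2*Y*Z**2 + 3*Z**3

deg(f) = 3.
Substitute x = X/Z, y = Y/Z into f, then multiply by Z^3.
  monomial -2·x^3·y^0 ↦ -2·X^3·Y^0·Z^0.
  monomial 2·x^2·y^1 ↦ 2·X^2·Y^1·Z^0.
  monomial -2·x^1·y^1 ↦ -2·X^1·Y^1·Z^1.
  monomial 3·x^1·y^0 ↦ 3·X^1·Y^0·Z^2.
  monomial 3·x^0·y^3 ↦ 3·X^0·Y^3·Z^0.
  monomial -1·x^0·y^2 ↦ -1·X^0·Y^2·Z^1.
  monomial -2·x^0·y^1 ↦ -2·X^0·Y^1·Z^2.
  monomial 3·x^0·y^0 ↦ 3·X^0·Y^0·Z^3.
Collecting: F(X, Y, Z) = -2*X**3 + 2*X**2*Y - 2*X*Y*Z + 3*X*Z**2 + 3*Y**3 - Y**2*Z - 2*Y*Z**2 + 3*Z**3.


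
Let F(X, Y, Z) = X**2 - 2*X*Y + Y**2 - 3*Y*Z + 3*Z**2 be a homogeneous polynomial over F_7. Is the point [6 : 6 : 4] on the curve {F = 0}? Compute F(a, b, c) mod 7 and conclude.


F(6,6,4) ≡ 4 (mod 7); P is NOT on the curve.

Evaluate F(6, 6, 4) term-by-term (mod 7).
  X**2 ↦ 1·36·1·1 = 36
  -2*X*Y ↦ -2·6·6·1 = -72
  Y**2 ↦ 1·1·36·1 = 36
  -3*Y*Z ↦ -3·1·6·4 = -72
  3*Z**2 ↦ 3·1·1·16 = 48
Sum: F(6, 6, 4) = (36) + (-72) + (36) + (-72) + (48) = -24.
Reducing mod 7: -24 ≡ 4 (mod 7).
Since F(a, b, c) ≡ 4 ≠ 0 (mod 7), P does NOT lie on the curve.


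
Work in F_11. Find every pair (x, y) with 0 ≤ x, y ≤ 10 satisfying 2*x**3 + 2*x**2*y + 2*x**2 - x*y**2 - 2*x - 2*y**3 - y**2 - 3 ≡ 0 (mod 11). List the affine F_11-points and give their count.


Affine F_11-points: {(0, 3), (3, 7), (4, 5), (6, 8), (7, 3), (8, 0), (8, 5), (8, 7), (9, 1), (10, 4), (10, 9)}; count = 11.

For each of the 121 pairs (x, y) ∈ F_11², evaluate f(x, y) mod 11. Record the zeros.
  x = 0: [0↦8, 1↦5, 2↦10, 3↦0, 4↦7, 5↦8, 6↦2, 7↦10, 8↦9, 9↦9, 10↦9]  zeros at y ∈ {3}
  x = 1: [0↦10, 1↦8, 2↦1, 3↦10, 4↦1, 5↦6, 6↦2, 7↦10, 8↦7, 9↦3, 10↦8]  zeros at y ∈ ∅
  x = 2: [0↦6, 1↦9, 2↦5, 3↦4, 4↦5, 5↦7, 6↦9, 7↦10, 8↦9, 9↦5, 10↦8]  zeros at y ∈ ∅
  x = 3: [0↦8, 1↦9, 2↦1, 3↦5, 4↦9, 5↦1, 6↦2, 7↦0, 8↦5, 9↦5, 10↦10]  zeros at y ∈ {7}
  x = 4: [0↦6, 1↦9, 2↦1, 3↦3, 4↦3, 5↦0, 6↦4, 7↦3, 8↦7, 9↦4, 10↦4]  zeros at y ∈ {5}
  x = 5: [0↦1, 1↦10, 2↦6, 3↦10, 4↦10, 5↦5, 6↦5, 7↦9, 8↦5, 9↦3, 10↦2]  zeros at y ∈ ∅
  x = 6: [0↦5, 1↦2, 2↦6, 3↦5, 4↦9, 5↦6, 6↦6, 7↦8, 8↦0, 9↦3, 10↦5]  zeros at y ∈ {8}
  x = 7: [0↦8, 1↦8, 2↦2, 3↦0, 4↦1, 5↦4, 6↦8, 7↦1, 8↦4, 9↦5, 10↦3]  zeros at y ∈ {3}
  x = 8: [0↦0, 1↦7, 2↦6, 3↦7, 4↦9, 5↦0, 6↦1, 7↦0, 8↦7, 9↦10, 10↦8]  zeros at y ∈ {0, 5, 7}
  x = 9: [0↦4, 1↦0, 2↦8, 3↦5, 4↦1, 5↦6, 6↦8, 7↦6, 8↦10, 9↦8, 10↦10]  zeros at y ∈ {1}
  x = 10: [0↦10, 1↦10, 2↦9, 3↦6, 4↦0, 5↦1, 6↦8, 7↦9, 8↦3, 9↦0, 10↦10]  zeros at y ∈ {4, 9}
Collecting zeros: affine points = {(0, 3), (3, 7), (4, 5), (6, 8), (7, 3), (8, 0), (8, 5), (8, 7), (9, 1), (10, 4), (10, 9)}.
Total count |C(F_11)_aff| = 11.


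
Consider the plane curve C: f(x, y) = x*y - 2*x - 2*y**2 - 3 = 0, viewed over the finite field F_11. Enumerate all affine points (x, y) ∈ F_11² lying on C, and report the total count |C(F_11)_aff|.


Affine F_11-points: {(0, 2), (0, 9), (1, 2), (1, 4), (2, 2), (2, 10), (3, 2), (3, 5), (4, 0), (4, 2), (5, 2), (5, 6), (6, 1), (6, 2), (7, 2), (7, 7), (8, 2), (9, 2), (9, 8), (10, 2), (10, 3)}; count = 21.

For each of the 121 pairs (x, y) ∈ F_11², evaluate f(x, y) mod 11. Record the zeros.
  x = 0: [0↦8, 1↦6, 2↦0, 3↦1, 4↦9, 5↦2, 6↦2, 7↦9, 8↦1, 9↦0, 10↦6]  zeros at y ∈ {2, 9}
  x = 1: [0↦6, 1↦5, 2↦0, 3↦2, 4↦0, 5↦5, 6↦6, 7↦3, 8↦7, 9↦7, 10↦3]  zeros at y ∈ {2, 4}
  x = 2: [0↦4, 1↦4, 2↦0, 3↦3, 4↦2, 5↦8, 6↦10, 7↦8, 8↦2, 9↦3, 10↦0]  zeros at y ∈ {2, 10}
  x = 3: [0↦2, 1↦3, 2↦0, 3↦4, 4↦4, 5↦0, 6↦3, 7↦2, 8↦8, 9↦10, 10↦8]  zeros at y ∈ {2, 5}
  x = 4: [0↦0, 1↦2, 2↦0, 3↦5, 4↦6, 5↦3, 6↦7, 7↦7, 8↦3, 9↦6, 10↦5]  zeros at y ∈ {0, 2}
  x = 5: [0↦9, 1↦1, 2↦0, 3↦6, 4↦8, 5↦6, 6↦0, 7↦1, 8↦9, 9↦2, 10↦2]  zeros at y ∈ {2, 6}
  x = 6: [0↦7, 1↦0, 2↦0, 3↦7, 4↦10, 5↦9, 6↦4, 7↦6, 8↦4, 9↦9, 10↦10]  zeros at y ∈ {1, 2}
  x = 7: [0↦5, 1↦10, 2↦0, 3↦8, 4↦1, 5↦1, 6↦8, 7↦0, 8↦10, 9↦5, 10↦7]  zeros at y ∈ {2, 7}
  x = 8: [0↦3, 1↦9, 2↦0, 3↦9, 4↦3, 5↦4, 6↦1, 7↦5, 8↦5, 9↦1, 10↦4]  zeros at y ∈ {2}
  x = 9: [0↦1, 1↦8, 2↦0, 3↦10, 4↦5, 5↦7, 6↦5, 7↦10, 8↦0, 9↦8, 10↦1]  zeros at y ∈ {2, 8}
  x = 10: [0↦10, 1↦7, 2↦0, 3↦0, 4↦7, 5↦10, 6↦9, 7↦4, 8↦6, 9↦4, 10↦9]  zeros at y ∈ {2, 3}
Collecting zeros: affine points = {(0, 2), (0, 9), (1, 2), (1, 4), (2, 2), (2, 10), (3, 2), (3, 5), (4, 0), (4, 2), (5, 2), (5, 6), (6, 1), (6, 2), (7, 2), (7, 7), (8, 2), (9, 2), (9, 8), (10, 2), (10, 3)}.
Total count |C(F_11)_aff| = 21.


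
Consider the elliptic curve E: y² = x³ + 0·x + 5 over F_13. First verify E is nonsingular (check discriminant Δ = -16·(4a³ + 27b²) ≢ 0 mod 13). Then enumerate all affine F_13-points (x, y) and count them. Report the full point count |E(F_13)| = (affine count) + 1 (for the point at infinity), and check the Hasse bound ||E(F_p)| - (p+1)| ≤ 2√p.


Affine points = {(2, 0), (4, 2), (4, 11), (5, 0), (6, 0), (7, 6), (7, 7), (8, 6), (8, 7), (10, 2), (10, 11), (11, 6), (11, 7), (12, 2), (12, 11)}; affine count = 15; |E(F_13)| = 16.

Discriminant check: Δ ∝ 4a³ + 27b² = 4·0³ + 27·5² = 4·0 + 27·25 ≡ 12 (mod 13). Nonzero ⇒ E is nonsingular.
For each x ∈ F_13, compute rhs = x³ + 0·x + 5 mod 13, then count y ∈ F_13 with y² ≡ rhs.
  x = 0: rhs = 5, matching y values: none (0 points).
  x = 1: rhs = 6, matching y values: none (0 points).
  x = 2: rhs = 0, matching y values: 0 (1 points).
  x = 3: rhs = 6, matching y values: none (0 points).
  x = 4: rhs = 4, matching y values: 2, 11 (2 points).
  x = 5: rhs = 0, matching y values: 0 (1 points).
  x = 6: rhs = 0, matching y values: 0 (1 points).
  x = 7: rhs = 10, matching y values: 6, 7 (2 points).
  x = 8: rhs = 10, matching y values: 6, 7 (2 points).
  x = 9: rhs = 6, matching y values: none (0 points).
  x = 10: rhs = 4, matching y values: 2, 11 (2 points).
  x = 11: rhs = 10, matching y values: 6, 7 (2 points).
  x = 12: rhs = 4, matching y values: 2, 11 (2 points).
Total affine count: 15.
Full point count |E(F_13)| = 15 + 1 = 16.
Hasse bound: |16 − (13+1)| = |2| = 2 ≤ 2√13 ≈ 7.2111 ✓.


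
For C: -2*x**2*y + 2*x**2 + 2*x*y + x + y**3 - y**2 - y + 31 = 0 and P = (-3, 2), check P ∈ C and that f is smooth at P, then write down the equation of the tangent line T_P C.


Tangent line at P: 17*x - 17*y + 85 = 0.

Step 1: f(-3, 2) = 0, so P lies on C.
Step 2: partial derivatives
  f_x(x, y) = -4*x*y + 4*x + 2*y + 1, f_y(x, y) = -2*x**2 + 2*x + 3*y**2 - 2*y - 1.
  f_x(P) = 17, f_y(P) = -17 (gradient nonzero, so P is smooth).
Step 3: tangent line at P: 17·(x − -3) + -17·(y − 2) = 0.
Expanding: 17*x - 17*y + 85 = 0.


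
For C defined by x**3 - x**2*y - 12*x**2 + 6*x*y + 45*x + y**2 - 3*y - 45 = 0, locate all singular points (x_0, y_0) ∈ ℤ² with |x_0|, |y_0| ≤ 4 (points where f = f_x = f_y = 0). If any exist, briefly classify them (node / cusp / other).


Singular points: {(3, -3)}; classification: cusp.

Compute partial derivatives:
  f_x = 3*x**2 - 2*x*y - 24*x + 6*y + 45.
  f_y = -x**2 + 6*x + 2*y - 3.
Scan x_0 ∈ {−4, ..., 4}. For each x_0, f_y(x_0, y) is a polynomial in y; find its integer roots y ∈ {−4, ..., 4}, then test f_x and f at those candidates.
  x = -4: f_y(-4, y) = 2*y - 43; no integer root y with |y| ≤ 4.
  x = -3: f_y(-3, y) = 2*y - 30; no integer root y with |y| ≤ 4.
  x = -2: f_y(-2, y) = 2*y - 19; no integer root y with |y| ≤ 4.
  x = -1: f_y(-1, y) = 2*y - 10; no integer root y with |y| ≤ 4.
  x = 0: f_y(0, y) = 2*y - 3; no integer root y with |y| ≤ 4.
  x = 1: f_y(1, y) = 2*y + 2; vanishes at y ∈ {-1}. (1, -1): f_x = 20 ≠ 0.
  x = 2: f_y(2, y) = 2*y + 5; no integer root y with |y| ≤ 4.
  x = 3: f_y(3, y) = 2*y + 6; vanishes at y ∈ {-3}. (3, -3): f_x = 0, f = 0 — SINGULAR.
  x = 4: f_y(4, y) = 2*y + 5; no integer root y with |y| ≤ 4.
Only singular point on the grid: (3, -3).
Classify: substitute x = 3 + u, y = -3 + v and expand: f = u**3 - u**2*v + v**2.
No constant or linear terms (consistent with a singular point). Quadratic part: v**2. Cubic part: u**3 - u**2*v.
The quadratic part v**2 is a perfect square, so there is a single (double) tangent line v = 0, i.e. y = -3. Restricting the cubic part to that line (v = 0) leaves u**3 ≠ 0, so f is not divisible by v and the branch is v² ≈ -u**3 to lowest order — this is a cusp.
Classification: cusp.


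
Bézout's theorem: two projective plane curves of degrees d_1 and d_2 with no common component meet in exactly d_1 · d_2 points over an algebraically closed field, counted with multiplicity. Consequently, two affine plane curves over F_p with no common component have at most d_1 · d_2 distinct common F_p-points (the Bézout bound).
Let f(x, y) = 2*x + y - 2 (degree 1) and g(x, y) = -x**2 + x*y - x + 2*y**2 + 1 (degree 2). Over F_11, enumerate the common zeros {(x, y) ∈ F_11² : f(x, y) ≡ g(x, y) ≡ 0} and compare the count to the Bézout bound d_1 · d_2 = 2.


Common zeros: {(6, 1), (8, 8)}; count = 2; Bézout bound = 2.

deg(f) = 1, deg(g) = 2, so Bézout bound = 2.
Scan x ∈ F_11. For each x, list the y ∈ F_11 with f(x, y) ≡ 0 and those with g(x, y) ≡ 0 (mod 11); the common zeros in that column are the intersection.
  x = 0: f ≡ 0 at y ∈ {2}; g ≡ 0 at y ∈ {4, 7}; common: ∅.
  x = 1: f ≡ 0 at y ∈ {0}; g ≡ 0 at y ∈ {6, 10}; common: ∅.
  x = 2: f ≡ 0 at y ∈ {9}; g ≡ 0 at y ∈ {5}; common: ∅.
  x = 3: f ≡ 0 at y ∈ {7}; g ≡ 0 at y ∈ {0, 4}; common: ∅.
  x = 4: f ≡ 0 at y ∈ {5}; g ≡ 0 at y ∈ {3, 6}; common: ∅.
  x = 5: f ≡ 0 at y ∈ {3}; g ≡ 0 at y ∈ {1, 2}; common: ∅.
  x = 6: f ≡ 0 at y ∈ {1}; g ≡ 0 at y ∈ {1, 7}; common: {1}.
  x = 7: f ≡ 0 at y ∈ {10}; g ≡ 0 at y ∈ {0, 2}; common: ∅.
  x = 8: f ≡ 0 at y ∈ {8}; g ≡ 0 at y ∈ {8, 10}; common: {8}.
  x = 9: f ≡ 0 at y ∈ {6}; g ≡ 0 at y ∈ {3, 9}; common: ∅.
  x = 10: f ≡ 0 at y ∈ {4}; g ≡ 0 at y ∈ {8, 9}; common: ∅.
Collecting: common zeros = {(6, 1), (8, 8)}, so the count is 2.
Comparison with the Bézout bound: 2 ≤ 2 = deg(f)·deg(g), as expected for curves with no common component (the bound is attained).


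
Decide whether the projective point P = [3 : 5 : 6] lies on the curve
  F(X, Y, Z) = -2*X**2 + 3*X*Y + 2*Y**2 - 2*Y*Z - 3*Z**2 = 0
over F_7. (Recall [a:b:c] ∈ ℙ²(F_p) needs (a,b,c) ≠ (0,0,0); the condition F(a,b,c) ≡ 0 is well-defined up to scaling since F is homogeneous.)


F(3,5,6) ≡ 0 (mod 7); P is on the curve.

Evaluate F(3, 5, 6) term-by-term (mod 7).
  -2*X**2 ↦ -2·9·1·1 = -18
  3*X*Y ↦ 3·3·5·1 = 45
  2*Y**2 ↦ 2·1·25·1 = 50
  -2*Y*Z ↦ -2·1·5·6 = -60
  -3*Z**2 ↦ -3·1·1·36 = -108
Sum: F(3, 5, 6) = (-18) + (45) + (50) + (-60) + (-108) = -91.
Reducing mod 7: -91 ≡ 0 (mod 7).
Since F(a, b, c) ≡ 0 (mod 7), P lies on the curve.


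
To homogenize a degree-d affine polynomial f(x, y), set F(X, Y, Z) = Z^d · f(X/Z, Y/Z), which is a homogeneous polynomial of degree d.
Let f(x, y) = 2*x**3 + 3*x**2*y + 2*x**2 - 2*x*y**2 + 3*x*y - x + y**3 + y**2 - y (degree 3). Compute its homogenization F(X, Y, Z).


F(X, Y, Z) = 2*X**3 + 3*X**2*Y + 2*X**2*Z - 2*X*Y**2 + 3*X*Y*Z - X*Z**2 + Y**3 + Y**2*Z - Y*Z**2

deg(f) = 3.
Substitute x = X/Z, y = Y/Z into f, then multiply by Z^3.
  monomial 2·x^3·y^0 ↦ 2·X^3·Y^0·Z^0.
  monomial 3·x^2·y^1 ↦ 3·X^2·Y^1·Z^0.
  monomial 2·x^2·y^0 ↦ 2·X^2·Y^0·Z^1.
  monomial -2·x^1·y^2 ↦ -2·X^1·Y^2·Z^0.
  monomial 3·x^1·y^1 ↦ 3·X^1·Y^1·Z^1.
  monomial -1·x^1·y^0 ↦ -1·X^1·Y^0·Z^2.
  monomial 1·x^0·y^3 ↦ 1·X^0·Y^3·Z^0.
  monomial 1·x^0·y^2 ↦ 1·X^0·Y^2·Z^1.
  monomial -1·x^0·y^1 ↦ -1·X^0·Y^1·Z^2.
Collecting: F(X, Y, Z) = 2*X**3 + 3*X**2*Y + 2*X**2*Z - 2*X*Y**2 + 3*X*Y*Z - X*Z**2 + Y**3 + Y**2*Z - Y*Z**2.


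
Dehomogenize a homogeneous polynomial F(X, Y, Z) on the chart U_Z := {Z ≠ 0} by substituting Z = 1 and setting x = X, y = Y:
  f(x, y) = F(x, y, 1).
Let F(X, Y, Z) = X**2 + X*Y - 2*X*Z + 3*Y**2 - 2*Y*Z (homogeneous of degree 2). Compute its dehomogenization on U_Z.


f(x, y) = x**2 + x*y - 2*x + 3*y**2 - 2*y

On U_Z we set Z = 1. Each monomial c·X^i·Y^j·Z^k in F becomes c·x^i·y^j·1^k = c·x^i·y^j.
Substituting Z = 1: F(X, Y, 1) = x**2 + x*y - 2*x + 3*y**2 - 2*y.
Note: deg(f) ≤ deg(F) = 2; strict inequality happens when F is divisible by Z (lost terms).


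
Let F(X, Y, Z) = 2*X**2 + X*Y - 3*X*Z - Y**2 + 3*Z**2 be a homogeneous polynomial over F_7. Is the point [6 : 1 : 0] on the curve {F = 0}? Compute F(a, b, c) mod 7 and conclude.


F(6,1,0) ≡ 0 (mod 7); P is on the curve.

Evaluate F(6, 1, 0) term-by-term (mod 7).
  2*X**2 ↦ 2·36·1·1 = 72
  X*Y ↦ 1·6·1·1 = 6
  -3*X*Z ↦ -3·6·1·0 = 0
  -Y**2 ↦ -1·1·1·1 = -1
  3*Z**2 ↦ 3·1·1·0 = 0
Sum: F(6, 1, 0) = (72) + (6) + (0) + (-1) + (0) = 77.
Reducing mod 7: 77 ≡ 0 (mod 7).
Since F(a, b, c) ≡ 0 (mod 7), P lies on the curve.


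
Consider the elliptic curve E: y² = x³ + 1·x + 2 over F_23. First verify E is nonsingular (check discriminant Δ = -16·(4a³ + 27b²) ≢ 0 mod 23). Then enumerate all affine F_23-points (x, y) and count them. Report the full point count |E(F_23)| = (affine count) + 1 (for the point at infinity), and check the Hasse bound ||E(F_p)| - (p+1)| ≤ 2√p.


Affine points = {(0, 5), (0, 18), (1, 2), (1, 21), (2, 9), (2, 14), (3, 3), (3, 20), (4, 1), (4, 22), (8, 4), (8, 19), (9, 2), (9, 21), (10, 0), (13, 2), (13, 21), (14, 0), (19, 7), (19, 16), (20, 8), (20, 15), (22, 0)}; affine count = 23; |E(F_23)| = 24.

Discriminant check: Δ ∝ 4a³ + 27b² = 4·1³ + 27·2² = 4·1 + 27·4 ≡ 20 (mod 23). Nonzero ⇒ E is nonsingular.
For each x ∈ F_23, compute rhs = x³ + 1·x + 2 mod 23, then count y ∈ F_23 with y² ≡ rhs.
  x = 0: rhs = 2, matching y values: 5, 18 (2 points).
  x = 1: rhs = 4, matching y values: 2, 21 (2 points).
  x = 2: rhs = 12, matching y values: 9, 14 (2 points).
  x = 3: rhs = 9, matching y values: 3, 20 (2 points).
  x = 4: rhs = 1, matching y values: 1, 22 (2 points).
  x = 5: rhs = 17, matching y values: none (0 points).
  x = 6: rhs = 17, matching y values: none (0 points).
  x = 7: rhs = 7, matching y values: none (0 points).
  x = 8: rhs = 16, matching y values: 4, 19 (2 points).
  x = 9: rhs = 4, matching y values: 2, 21 (2 points).
  x = 10: rhs = 0, matching y values: 0 (1 points).
  x = 11: rhs = 10, matching y values: none (0 points).
  x = 12: rhs = 17, matching y values: none (0 points).
  x = 13: rhs = 4, matching y values: 2, 21 (2 points).
  x = 14: rhs = 0, matching y values: 0 (1 points).
  x = 15: rhs = 11, matching y values: none (0 points).
  x = 16: rhs = 20, matching y values: none (0 points).
  x = 17: rhs = 10, matching y values: none (0 points).
  x = 18: rhs = 10, matching y values: none (0 points).
  x = 19: rhs = 3, matching y values: 7, 16 (2 points).
  x = 20: rhs = 18, matching y values: 8, 15 (2 points).
  x = 21: rhs = 15, matching y values: none (0 points).
  x = 22: rhs = 0, matching y values: 0 (1 points).
Total affine count: 23.
Full point count |E(F_23)| = 23 + 1 = 24.
Hasse bound: |24 − (23+1)| = |0| = 0 ≤ 2√23 ≈ 9.5917 ✓.


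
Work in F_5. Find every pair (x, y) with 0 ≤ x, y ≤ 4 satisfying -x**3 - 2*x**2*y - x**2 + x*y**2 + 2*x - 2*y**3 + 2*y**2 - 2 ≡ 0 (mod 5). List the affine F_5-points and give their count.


Affine F_5-points: {(0, 2), (1, 2), (1, 3), (1, 4), (2, 0), (3, 3), (4, 2), (4, 3)}; count = 8.

For each of the 25 pairs (x, y) ∈ F_5², evaluate f(x, y) mod 5. Record the zeros.
  x = 0: [0↦3, 1↦3, 2↦0, 3↦2, 4↦2]  zeros at y ∈ {2}
  x = 1: [0↦3, 1↦2, 2↦0, 3↦0, 4↦0]  zeros at y ∈ {2, 3, 4}
  x = 2: [0↦0, 1↦4, 2↦4, 3↦3, 4↦4]  zeros at y ∈ {0}
  x = 3: [0↦3, 1↦3, 2↦1, 3↦0, 4↦3]  zeros at y ∈ {3}
  x = 4: [0↦1, 1↦3, 2↦0, 3↦0, 4↦1]  zeros at y ∈ {2, 3}
Collecting zeros: affine points = {(0, 2), (1, 2), (1, 3), (1, 4), (2, 0), (3, 3), (4, 2), (4, 3)}.
Total count |C(F_5)_aff| = 8.


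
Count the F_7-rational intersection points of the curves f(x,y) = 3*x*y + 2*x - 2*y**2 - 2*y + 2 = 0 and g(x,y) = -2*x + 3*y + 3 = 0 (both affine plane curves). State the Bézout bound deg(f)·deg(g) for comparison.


Common zeros: ∅; count = 0; Bézout bound = 2.

deg(f) = 2, deg(g) = 1, so Bézout bound = 2.
Scan x ∈ F_7. For each x, list the y ∈ F_7 with f(x, y) ≡ 0 and those with g(x, y) ≡ 0 (mod 7); the common zeros in that column are the intersection.
  x = 0: f ≡ 0 at y ∈ ∅; g ≡ 0 at y ∈ {6}; common: ∅.
  x = 1: f ≡ 0 at y ∈ ∅; g ≡ 0 at y ∈ {2}; common: ∅.
  x = 2: f ≡ 0 at y ∈ {3, 6}; g ≡ 0 at y ∈ {5}; common: ∅.
  x = 3: f ≡ 0 at y ∈ {2, 5}; g ≡ 0 at y ∈ {1}; common: ∅.
  x = 4: f ≡ 0 at y ∈ ∅; g ≡ 0 at y ∈ {4}; common: ∅.
  x = 5: f ≡ 0 at y ∈ ∅; g ≡ 0 at y ∈ {0}; common: ∅.
  x = 6: f ≡ 0 at y ∈ {0, 1}; g ≡ 0 at y ∈ {3}; common: ∅.
Collecting: common zeros = ∅, so the count is 0.
Comparison with the Bézout bound: 0 ≤ 2 = deg(f)·deg(g), as expected for curves with no common component (the affine F_7-count falls short of the bound because intersections may lie at infinity, over extension fields, or carry multiplicity).


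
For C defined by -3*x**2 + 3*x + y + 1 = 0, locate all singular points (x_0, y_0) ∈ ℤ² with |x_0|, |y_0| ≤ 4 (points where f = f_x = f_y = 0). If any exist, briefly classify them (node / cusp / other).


No singular points in the scanned grid; C is smooth there.

Compute partial derivatives:
  f_x = 3 - 6*x.
  f_y = 1.
f_y = 1 is a nonzero constant, so f_y never vanishes: no point (x, y) can satisfy f = f_x = f_y = 0. In particular no (x, y) ∈ {−4, ..., 4}² is singular; the curve is smooth.


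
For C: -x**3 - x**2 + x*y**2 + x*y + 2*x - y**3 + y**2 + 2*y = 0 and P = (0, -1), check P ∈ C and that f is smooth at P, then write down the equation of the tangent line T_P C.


Tangent line at P: 2*x - 3*y - 3 = 0.

Step 1: f(0, -1) = 0, so P lies on C.
Step 2: partial derivatives
  f_x(x, y) = -3*x**2 - 2*x + y**2 + y + 2, f_y(x, y) = 2*x*y + x - 3*y**2 + 2*y + 2.
  f_x(P) = 2, f_y(P) = -3 (gradient nonzero, so P is smooth).
Step 3: tangent line at P: 2·(x − 0) + -3·(y − -1) = 0.
Expanding: 2*x - 3*y - 3 = 0.


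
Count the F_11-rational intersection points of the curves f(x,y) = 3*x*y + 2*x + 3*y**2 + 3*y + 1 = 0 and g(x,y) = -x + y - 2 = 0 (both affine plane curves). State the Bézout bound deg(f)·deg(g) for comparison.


Common zeros: ∅; count = 0; Bézout bound = 2.

deg(f) = 2, deg(g) = 1, so Bézout bound = 2.
Scan x ∈ F_11. For each x, list the y ∈ F_11 with f(x, y) ≡ 0 and those with g(x, y) ≡ 0 (mod 11); the common zeros in that column are the intersection.
  x = 0: f ≡ 0 at y ∈ ∅; g ≡ 0 at y ∈ {2}; common: ∅.
  x = 1: f ≡ 0 at y ∈ {10}; g ≡ 0 at y ∈ {3}; common: ∅.
  x = 2: f ≡ 0 at y ∈ ∅; g ≡ 0 at y ∈ {4}; common: ∅.
  x = 3: f ≡ 0 at y ∈ {1, 6}; g ≡ 0 at y ∈ {5}; common: ∅.
  x = 4: f ≡ 0 at y ∈ ∅; g ≡ 0 at y ∈ {6}; common: ∅.
  x = 5: f ≡ 0 at y ∈ {0, 5}; g ≡ 0 at y ∈ {7}; common: ∅.
  x = 6: f ≡ 0 at y ∈ ∅; g ≡ 0 at y ∈ {8}; common: ∅.
  x = 7: f ≡ 0 at y ∈ {7}; g ≡ 0 at y ∈ {9}; common: ∅.
  x = 8: f ≡ 0 at y ∈ ∅; g ≡ 0 at y ∈ {10}; common: ∅.
  x = 9: f ≡ 0 at y ∈ {4, 8}; g ≡ 0 at y ∈ {0}; common: ∅.
  x = 10: f ≡ 0 at y ∈ {2, 9}; g ≡ 0 at y ∈ {1}; common: ∅.
Collecting: common zeros = ∅, so the count is 0.
Comparison with the Bézout bound: 0 ≤ 2 = deg(f)·deg(g), as expected for curves with no common component (the affine F_11-count falls short of the bound because intersections may lie at infinity, over extension fields, or carry multiplicity).


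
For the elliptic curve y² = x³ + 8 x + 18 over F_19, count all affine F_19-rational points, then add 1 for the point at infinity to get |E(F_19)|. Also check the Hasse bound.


Affine points = {(2, 2), (2, 17), (4, 0), (6, 4), (6, 15), (8, 9), (8, 10), (13, 1), (13, 18), (14, 9), (14, 10), (15, 6), (15, 13), (16, 9), (16, 10), (18, 3), (18, 16)}; affine count = 17; |E(F_19)| = 18.

Discriminant check: Δ ∝ 4a³ + 27b² = 4·8³ + 27·18² = 4·512 + 27·324 ≡ 4 (mod 19). Nonzero ⇒ E is nonsingular.
For each x ∈ F_19, compute rhs = x³ + 8·x + 18 mod 19, then count y ∈ F_19 with y² ≡ rhs.
  x = 0: rhs = 18, matching y values: none (0 points).
  x = 1: rhs = 8, matching y values: none (0 points).
  x = 2: rhs = 4, matching y values: 2, 17 (2 points).
  x = 3: rhs = 12, matching y values: none (0 points).
  x = 4: rhs = 0, matching y values: 0 (1 points).
  x = 5: rhs = 12, matching y values: none (0 points).
  x = 6: rhs = 16, matching y values: 4, 15 (2 points).
  x = 7: rhs = 18, matching y values: none (0 points).
  x = 8: rhs = 5, matching y values: 9, 10 (2 points).
  x = 9: rhs = 2, matching y values: none (0 points).
  x = 10: rhs = 15, matching y values: none (0 points).
  x = 11: rhs = 12, matching y values: none (0 points).
  x = 12: rhs = 18, matching y values: none (0 points).
  x = 13: rhs = 1, matching y values: 1, 18 (2 points).
  x = 14: rhs = 5, matching y values: 9, 10 (2 points).
  x = 15: rhs = 17, matching y values: 6, 13 (2 points).
  x = 16: rhs = 5, matching y values: 9, 10 (2 points).
  x = 17: rhs = 13, matching y values: none (0 points).
  x = 18: rhs = 9, matching y values: 3, 16 (2 points).
Total affine count: 17.
Full point count |E(F_19)| = 17 + 1 = 18.
Hasse bound: |18 − (19+1)| = |-2| = 2 ≤ 2√19 ≈ 8.7178 ✓.


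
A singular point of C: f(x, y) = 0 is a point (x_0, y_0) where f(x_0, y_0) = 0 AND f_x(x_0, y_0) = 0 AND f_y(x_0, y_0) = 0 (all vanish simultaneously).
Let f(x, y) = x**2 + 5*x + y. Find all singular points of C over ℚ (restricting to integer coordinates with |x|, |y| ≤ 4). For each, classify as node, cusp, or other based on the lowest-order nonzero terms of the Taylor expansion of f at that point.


No singular points in the scanned grid; C is smooth there.

Compute partial derivatives:
  f_x = 2*x + 5.
  f_y = 1.
f_y = 1 is a nonzero constant, so f_y never vanishes: no point (x, y) can satisfy f = f_x = f_y = 0. In particular no (x, y) ∈ {−4, ..., 4}² is singular; the curve is smooth.


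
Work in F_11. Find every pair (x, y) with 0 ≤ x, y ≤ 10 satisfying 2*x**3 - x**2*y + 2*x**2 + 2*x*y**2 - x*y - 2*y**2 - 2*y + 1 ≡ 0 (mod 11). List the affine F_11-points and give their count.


Affine F_11-points: {(0, 2), (0, 8), (1, 4), (5, 5), (5, 10), (7, 6), (7, 8), (8, 5), (10, 7), (10, 9)}; count = 10.

For each of the 121 pairs (x, y) ∈ F_11², evaluate f(x, y) mod 11. Record the zeros.
  x = 0: [0↦1, 1↦8, 2↦0, 3↦10, 4↦5, 5↦7, 6↦5, 7↦10, 8↦0, 9↦8, 10↦1]  zeros at y ∈ {2, 8}
  x = 1: [0↦5, 1↦1, 2↦8, 3↦4, 4↦0, 5↦7, 6↦3, 7↦10, 8↦6, 9↦2, 10↦9]  zeros at y ∈ {4}
  x = 2: [0↦3, 1↦8, 2↦6, 3↦8, 4↦3, 5↦2, 6↦5, 7↦1, 8↦1, 9↦5, 10↦2]  zeros at y ∈ ∅
  x = 3: [0↦7, 1↦8, 2↦6, 3↦1, 4↦4, 5↦4, 6↦1, 7↦6, 8↦8, 9↦7, 10↦3]  zeros at y ∈ ∅
  x = 4: [0↦7, 1↦2, 2↦9, 3↦6, 4↦4, 5↦3, 6↦3, 7↦4, 8↦6, 9↦9, 10↦2]  zeros at y ∈ ∅
  x = 5: [0↦4, 1↦2, 2↦5, 3↦2, 4↦4, 5↦0, 6↦1, 7↦7, 8↦7, 9↦1, 10↦0]  zeros at y ∈ {5, 10}
  x = 6: [0↦10, 1↦9, 2↦6, 3↦1, 4↦5, 5↦7, 6↦7, 7↦5, 8↦1, 9↦6, 10↦9]  zeros at y ∈ ∅
  x = 7: [0↦4, 1↦2, 2↦2, 3↦4, 4↦8, 5↦3, 6↦0, 7↦10, 8↦0, 9↦3, 10↦8]  zeros at y ∈ {6, 8}
  x = 8: [0↦9, 1↦4, 2↦5, 3↦1, 4↦3, 5↦0, 6↦3, 7↦1, 8↦5, 9↦4, 10↦9]  zeros at y ∈ {5}
  x = 9: [0↦4, 1↦5, 2↦5, 3↦4, 4↦2, 5↦10, 6↦6, 7↦1, 8↦6, 9↦10, 10↦2]  zeros at y ∈ ∅
  x = 10: [0↦1, 1↦6, 2↦3, 3↦3, 4↦6, 5↦1, 6↦10, 7↦0, 8↦4, 9↦0, 10↦10]  zeros at y ∈ {7, 9}
Collecting zeros: affine points = {(0, 2), (0, 8), (1, 4), (5, 5), (5, 10), (7, 6), (7, 8), (8, 5), (10, 7), (10, 9)}.
Total count |C(F_11)_aff| = 10.


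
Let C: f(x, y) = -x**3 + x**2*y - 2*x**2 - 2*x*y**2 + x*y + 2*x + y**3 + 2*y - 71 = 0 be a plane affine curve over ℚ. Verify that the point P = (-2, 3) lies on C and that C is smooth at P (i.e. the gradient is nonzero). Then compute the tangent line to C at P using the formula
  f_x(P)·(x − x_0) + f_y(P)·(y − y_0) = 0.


Tangent line at P: -29*x + 55*y - 223 = 0.

Step 1: f(-2, 3) = 0, so P lies on C.
Step 2: partial derivatives
  f_x(x, y) = -3*x**2 + 2*x*y - 4*x - 2*y**2 + y + 2, f_y(x, y) = x**2 - 4*x*y + x + 3*y**2 + 2.
  f_x(P) = -29, f_y(P) = 55 (gradient nonzero, so P is smooth).
Step 3: tangent line at P: -29·(x − -2) + 55·(y − 3) = 0.
Expanding: -29*x + 55*y - 223 = 0.


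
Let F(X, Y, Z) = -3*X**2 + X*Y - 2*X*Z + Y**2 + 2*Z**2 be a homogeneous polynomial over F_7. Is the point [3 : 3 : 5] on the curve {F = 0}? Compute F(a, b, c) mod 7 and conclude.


F(3,3,5) ≡ 4 (mod 7); P is NOT on the curve.

Evaluate F(3, 3, 5) term-by-term (mod 7).
  -3*X**2 ↦ -3·9·1·1 = -27
  X*Y ↦ 1·3·3·1 = 9
  -2*X*Z ↦ -2·3·1·5 = -30
  Y**2 ↦ 1·1·9·1 = 9
  2*Z**2 ↦ 2·1·1·25 = 50
Sum: F(3, 3, 5) = (-27) + (9) + (-30) + (9) + (50) = 11.
Reducing mod 7: 11 ≡ 4 (mod 7).
Since F(a, b, c) ≡ 4 ≠ 0 (mod 7), P does NOT lie on the curve.


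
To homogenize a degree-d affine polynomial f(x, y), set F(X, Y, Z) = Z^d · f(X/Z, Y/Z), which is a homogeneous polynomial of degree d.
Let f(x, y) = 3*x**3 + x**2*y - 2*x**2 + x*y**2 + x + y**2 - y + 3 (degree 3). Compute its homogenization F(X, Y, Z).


F(X, Y, Z) = 3*X**3 + X**2*Y - 2*X**2*Z + X*Y**2 + X*Z**2 + Y**2*Z - Y*Z**2 + 3*Z**3

deg(f) = 3.
Substitute x = X/Z, y = Y/Z into f, then multiply by Z^3.
  monomial 3·x^3·y^0 ↦ 3·X^3·Y^0·Z^0.
  monomial 1·x^2·y^1 ↦ 1·X^2·Y^1·Z^0.
  monomial -2·x^2·y^0 ↦ -2·X^2·Y^0·Z^1.
  monomial 1·x^1·y^2 ↦ 1·X^1·Y^2·Z^0.
  monomial 1·x^1·y^0 ↦ 1·X^1·Y^0·Z^2.
  monomial 1·x^0·y^2 ↦ 1·X^0·Y^2·Z^1.
  monomial -1·x^0·y^1 ↦ -1·X^0·Y^1·Z^2.
  monomial 3·x^0·y^0 ↦ 3·X^0·Y^0·Z^3.
Collecting: F(X, Y, Z) = 3*X**3 + X**2*Y - 2*X**2*Z + X*Y**2 + X*Z**2 + Y**2*Z - Y*Z**2 + 3*Z**3.
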